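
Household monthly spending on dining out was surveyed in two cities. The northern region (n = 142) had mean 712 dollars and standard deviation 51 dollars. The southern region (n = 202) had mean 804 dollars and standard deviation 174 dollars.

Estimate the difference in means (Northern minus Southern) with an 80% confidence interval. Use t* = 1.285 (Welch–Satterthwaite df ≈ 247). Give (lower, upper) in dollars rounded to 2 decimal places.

(-108.67, -75.33)

Standard errors of each mean: 51/√142 = 4.2798 and 174/√202 = 12.2426.
SE(x̄₁ − x̄₂) = √(4.2798² + 12.2426²) = 12.9691 for independent samples with unequal variances.
With t* = 1.285, the margin is 1.285 × 12.9691 = 16.6653.
x̄₁ − x̄₂ = 712 − 804 = -92.0000; the interval is -92.0000 ± 16.6653 = (-108.67, -75.33).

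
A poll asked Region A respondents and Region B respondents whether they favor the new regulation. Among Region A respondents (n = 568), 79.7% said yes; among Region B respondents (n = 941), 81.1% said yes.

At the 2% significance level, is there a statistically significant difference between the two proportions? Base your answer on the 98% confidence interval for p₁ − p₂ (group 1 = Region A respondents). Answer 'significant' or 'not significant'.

The two standard errors are √(0.7970×0.2030/568) = 0.01688 and √(0.8110×0.1890/941) = 0.01276.
Because the samples are independent, SE_diff = √(0.01688² + 0.01276²) = 0.02116.
Using z* = 2.326 for 98%, ME = 2.326 × 0.02116 = 0.04922.
p̂₁ − p̂₂ = -0.0140; interval -0.0140 ± 0.04922 gives (-0.06322, 0.03522).
The interval (-0.06322, 0.03522) contains 0, so the difference is not significant.

not significant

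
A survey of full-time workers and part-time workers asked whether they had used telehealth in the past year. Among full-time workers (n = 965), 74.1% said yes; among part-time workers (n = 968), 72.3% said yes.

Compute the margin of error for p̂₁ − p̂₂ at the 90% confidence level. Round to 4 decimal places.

0.0331

SE₁ = √(p̂₁(1−p̂₁)/n₁) = √(0.7410·0.2590/965) = 0.01410; SE₂ = √(0.7230·0.2770/968) = 0.01438.
Independent samples: SE of the difference = √(SE₁² + SE₂²) = √(0.00019881 + 0.0002067844) = 0.02014.
z* for 90% confidence is 1.645, so the margin of error is 1.645 × 0.02014 = 0.03313.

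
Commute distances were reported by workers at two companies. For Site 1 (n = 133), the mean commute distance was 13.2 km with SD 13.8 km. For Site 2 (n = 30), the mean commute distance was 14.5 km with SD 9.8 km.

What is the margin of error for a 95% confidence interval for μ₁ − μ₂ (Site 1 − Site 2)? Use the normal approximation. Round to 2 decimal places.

SE₁ = s₁/√n₁ = 13.8/√133 = 1.1966; SE₂ = 9.8/√30 = 1.7892.
Independent samples, unequal variances: SE_diff = √(SE₁² + SE₂²) = √(1.43185156 + 3.20123664) = 2.1525.
z* = 1.960, so margin of error = 1.960 × 2.1525 = 4.2189.

4.22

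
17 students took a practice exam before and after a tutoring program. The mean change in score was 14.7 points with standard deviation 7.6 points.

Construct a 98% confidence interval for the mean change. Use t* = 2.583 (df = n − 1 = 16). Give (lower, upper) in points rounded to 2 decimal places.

This is a matched-pairs design, so SE = s_d/√n = 7.6/√17 = 1.8433.
Margin = 2.583 × 1.8433 = 4.7612; the interval is 14.7 ± 4.7612 = (9.94, 19.46).

(9.94, 19.46)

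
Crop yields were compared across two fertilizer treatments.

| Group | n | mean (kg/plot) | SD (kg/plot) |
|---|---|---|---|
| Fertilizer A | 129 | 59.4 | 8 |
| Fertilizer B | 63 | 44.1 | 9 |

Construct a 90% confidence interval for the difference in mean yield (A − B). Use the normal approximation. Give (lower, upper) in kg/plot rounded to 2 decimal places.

(13.10, 17.50)

Standard errors of each mean: 8/√129 = 0.7044 and 9/√63 = 1.1339.
SE(x̄₁ − x̄₂) = √(0.7044² + 1.1339²) = 1.3349 for independent samples with unequal variances.
With z* = 1.645, the margin is 1.645 × 1.3349 = 2.1959.
x̄₁ − x̄₂ = 59.4 − 44.1 = 15.3000; the interval is 15.3000 ± 2.1959 = (13.10, 17.50).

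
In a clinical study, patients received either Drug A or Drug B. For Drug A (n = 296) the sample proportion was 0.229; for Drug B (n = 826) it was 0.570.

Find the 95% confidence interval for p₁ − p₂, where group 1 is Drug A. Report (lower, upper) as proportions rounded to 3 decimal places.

The two standard errors are √(0.2290×0.7710/296) = 0.02442 and √(0.5700×0.4300/826) = 0.01723.
Because the samples are independent, SE_diff = √(0.02442² + 0.01723²) = 0.02989.
Using z* = 1.960 for 95%, ME = 1.960 × 0.02989 = 0.05858.
p̂₁ − p̂₂ = -0.3410; interval -0.3410 ± 0.05858 gives (-0.400, -0.282).

(-0.400, -0.282)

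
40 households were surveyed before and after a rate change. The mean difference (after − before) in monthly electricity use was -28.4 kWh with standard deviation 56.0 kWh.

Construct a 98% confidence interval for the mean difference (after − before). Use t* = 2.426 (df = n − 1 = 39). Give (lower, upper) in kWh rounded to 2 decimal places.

(-49.88, -6.92)

This is a matched-pairs design, so SE = s_d/√n = 56.0/√40 = 8.8544.
Margin = 2.426 × 8.8544 = 21.4808; the interval is -28.4 ± 21.4808 = (-49.88, -6.92).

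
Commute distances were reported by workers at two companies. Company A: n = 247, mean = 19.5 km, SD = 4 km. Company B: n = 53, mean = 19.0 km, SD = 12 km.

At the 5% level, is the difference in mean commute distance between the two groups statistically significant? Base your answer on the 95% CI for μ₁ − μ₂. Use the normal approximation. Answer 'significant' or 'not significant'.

not significant

Standard errors of each mean: 4/√247 = 0.2545 and 12/√53 = 1.6483.
SE(x̄₁ − x̄₂) = √(0.2545² + 1.6483²) = 1.6678 for independent samples with unequal variances.
With z* = 1.960, the margin is 1.960 × 1.6678 = 3.2689.
x̄₁ − x̄₂ = 19.5 − 19.0 = 0.5000; the interval is 0.5000 ± 3.2689 = (-2.7689, 3.7689).
The interval (-2.7689, 3.7689) contains 0, so the difference is not significant.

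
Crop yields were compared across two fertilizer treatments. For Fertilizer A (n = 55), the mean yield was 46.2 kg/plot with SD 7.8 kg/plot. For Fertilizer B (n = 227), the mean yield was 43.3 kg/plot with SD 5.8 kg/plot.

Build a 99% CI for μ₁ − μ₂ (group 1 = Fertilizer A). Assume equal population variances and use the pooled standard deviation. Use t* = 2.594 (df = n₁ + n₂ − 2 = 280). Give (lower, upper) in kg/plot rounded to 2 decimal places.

s_p = √[((n₁−1)s₁² + (n₂−1)s₂²)/(n₁+n₂−2)] = √[(54·7.8² + 226·5.8²)/280] = 6.2358.
SE = 6.2358·√(1/55 + 1/227) = 0.9372.
With t* = 2.594, margin = 2.594 × 0.9372 = 2.4311.
x̄₁ − x̄₂ = 46.2 − 43.3 = 2.9000; interval 2.9000 ± 2.4311 = (0.47, 5.33).

(0.47, 5.33)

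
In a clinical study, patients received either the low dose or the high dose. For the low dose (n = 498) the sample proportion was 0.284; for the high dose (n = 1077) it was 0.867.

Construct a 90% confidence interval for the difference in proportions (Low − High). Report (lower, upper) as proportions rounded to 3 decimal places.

(-0.620, -0.546)

SE₁ = √(p̂₁(1−p̂₁)/n₁) = √(0.2840·0.7160/498) = 0.02021; SE₂ = √(0.8670·0.1330/1077) = 0.01035.
Independent samples: SE of the difference = √(SE₁² + SE₂²) = √(0.0004084441 + 0.0001071225) = 0.02271.
z* for 90% confidence is 1.645, so the margin of error is 1.645 × 0.02271 = 0.03736.
Point estimate p̂₁ − p̂₂ = 0.2840 − 0.8670 = -0.5830.
-0.5830 ± 0.03736 → (-0.620, -0.546).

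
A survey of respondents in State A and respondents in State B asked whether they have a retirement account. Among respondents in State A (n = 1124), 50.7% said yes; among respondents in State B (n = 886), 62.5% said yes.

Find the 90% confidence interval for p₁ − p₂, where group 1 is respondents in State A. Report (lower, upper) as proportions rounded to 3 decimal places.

The two standard errors are √(0.5070×0.4930/1124) = 0.01491 and √(0.6250×0.3750/886) = 0.01626.
Because the samples are independent, SE_diff = √(0.01491² + 0.01626²) = 0.02206.
Using z* = 1.645 for 90%, ME = 1.645 × 0.02206 = 0.03629.
p̂₁ − p̂₂ = -0.1180; interval -0.1180 ± 0.03629 gives (-0.154, -0.082).

(-0.154, -0.082)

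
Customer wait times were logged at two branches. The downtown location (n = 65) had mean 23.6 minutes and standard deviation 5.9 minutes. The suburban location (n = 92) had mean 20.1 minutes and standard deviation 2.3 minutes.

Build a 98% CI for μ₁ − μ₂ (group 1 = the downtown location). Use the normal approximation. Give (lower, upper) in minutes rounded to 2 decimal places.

Standard errors of each mean: 5.9/√65 = 0.7318 and 2.3/√92 = 0.2398.
SE(x̄₁ − x̄₂) = √(0.7318² + 0.2398²) = 0.7701 for independent samples with unequal variances.
With z* = 2.326, the margin is 2.326 × 0.7701 = 1.7913.
x̄₁ − x̄₂ = 23.6 − 20.1 = 3.5000; the interval is 3.5000 ± 1.7913 = (1.71, 5.29).

(1.71, 5.29)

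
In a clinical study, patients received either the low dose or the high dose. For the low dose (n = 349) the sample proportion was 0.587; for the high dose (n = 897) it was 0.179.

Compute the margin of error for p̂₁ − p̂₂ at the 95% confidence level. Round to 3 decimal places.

SE₁ = √(p̂₁(1−p̂₁)/n₁) = √(0.5870·0.4130/349) = 0.02636; SE₂ = √(0.1790·0.8210/897) = 0.01280.
Independent samples: SE of the difference = √(SE₁² + SE₂²) = √(0.0006948496 + 0.00016384) = 0.02930.
z* for 95% confidence is 1.960, so the margin of error is 1.960 × 0.02930 = 0.05743.

0.057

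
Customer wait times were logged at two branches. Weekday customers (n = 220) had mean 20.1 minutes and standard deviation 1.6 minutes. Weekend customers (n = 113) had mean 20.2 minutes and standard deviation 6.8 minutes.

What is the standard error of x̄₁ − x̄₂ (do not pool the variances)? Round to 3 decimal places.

0.649

Standard errors of each mean: 1.6/√220 = 0.1079 and 6.8/√113 = 0.6397.
SE(x̄₁ − x̄₂) = √(0.1079² + 0.6397²) = 0.6487 for independent samples with unequal variances.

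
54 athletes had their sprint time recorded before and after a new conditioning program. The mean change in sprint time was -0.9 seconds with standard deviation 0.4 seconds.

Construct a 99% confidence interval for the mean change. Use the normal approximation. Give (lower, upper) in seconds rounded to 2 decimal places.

Paired design: SE = s_d/√n = 0.4/√54 = 0.0544.
z* = 2.576; margin of error = 2.576 × 0.0544 = 0.1401.
-0.9 ± 0.1401 → (-1.04, -0.76).

(-1.04, -0.76)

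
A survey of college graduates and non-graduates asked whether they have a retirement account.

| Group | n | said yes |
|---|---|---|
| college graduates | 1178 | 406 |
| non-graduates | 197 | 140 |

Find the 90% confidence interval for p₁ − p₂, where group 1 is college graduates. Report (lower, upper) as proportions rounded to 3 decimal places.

(-0.424, -0.308)

Sample proportions: 406/1178 = 0.3447, 140/197 = 0.7107.
Each SE is √(p̂(1−p̂)/n): √(0.3447·0.6553/1178) = 0.01385 and √(0.7107·0.2893/197) = 0.03231.
SE(p̂₁ − p̂₂) = √(SE₁² + SE₂²) = √(0.0001918225 + 0.0010439361) = 0.03515, since the two samples are independent.
At 90% confidence z* = 1.645; margin = 1.645 × 0.03515 = 0.05782.
The difference is 0.3447 − 0.7107 = -0.3660, so the interval is -0.3660 ± 0.05782 = (-0.424, -0.308).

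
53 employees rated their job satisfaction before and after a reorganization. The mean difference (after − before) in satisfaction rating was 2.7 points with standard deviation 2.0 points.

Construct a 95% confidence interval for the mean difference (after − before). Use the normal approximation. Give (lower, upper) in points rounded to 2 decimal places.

This is a matched-pairs design, so SE = s_d/√n = 2.0/√53 = 0.2747.
Margin = 1.960 × 0.2747 = 0.5384; the interval is 2.7 ± 0.5384 = (2.16, 3.24).

(2.16, 3.24)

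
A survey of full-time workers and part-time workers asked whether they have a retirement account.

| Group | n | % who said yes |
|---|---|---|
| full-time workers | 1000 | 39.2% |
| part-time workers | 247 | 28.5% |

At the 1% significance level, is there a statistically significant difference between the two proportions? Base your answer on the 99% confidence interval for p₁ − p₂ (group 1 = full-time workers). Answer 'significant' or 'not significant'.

The two standard errors are √(0.3920×0.6080/1000) = 0.01544 and √(0.2850×0.7150/247) = 0.02872.
Because the samples are independent, SE_diff = √(0.01544² + 0.02872²) = 0.03261.
Using z* = 2.576 for 99%, ME = 2.576 × 0.03261 = 0.08400.
p̂₁ − p̂₂ = 0.1070; interval 0.1070 ± 0.08400 gives (0.02300, 0.19100).
The interval (0.02300, 0.19100) does not contain 0, so the difference is significant.

significant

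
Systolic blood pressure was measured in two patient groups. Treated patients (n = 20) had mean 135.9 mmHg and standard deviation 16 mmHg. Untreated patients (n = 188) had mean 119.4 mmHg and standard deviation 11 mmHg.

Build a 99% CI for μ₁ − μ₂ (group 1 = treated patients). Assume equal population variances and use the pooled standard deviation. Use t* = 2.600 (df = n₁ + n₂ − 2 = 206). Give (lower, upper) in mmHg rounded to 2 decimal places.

Pooled variance s_p² = [19·16² + 187·11²] / (20+188−2) = 133.4515, so s_p = 11.5521.
SE_diff = s_p·√(1/n₁ + 1/n₂) = 11.5521·√(1/20 + 1/188) = 2.7171.
t* = 2.600; margin = 2.600 × 2.7171 = 7.0645.
Difference = 135.9 − 119.4 = 16.5000.
16.5000 ± 7.0645 → (9.44, 23.56).

(9.44, 23.56)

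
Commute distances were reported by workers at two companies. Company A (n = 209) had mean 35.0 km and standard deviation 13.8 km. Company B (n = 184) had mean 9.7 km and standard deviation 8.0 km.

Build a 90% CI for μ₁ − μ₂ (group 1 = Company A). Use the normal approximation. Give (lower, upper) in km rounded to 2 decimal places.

(23.45, 27.15)

Standard errors of each mean: 13.8/√209 = 0.9546 and 8.0/√184 = 0.5898.
SE(x̄₁ − x̄₂) = √(0.9546² + 0.5898²) = 1.1221 for independent samples with unequal variances.
With z* = 1.645, the margin is 1.645 × 1.1221 = 1.8459.
x̄₁ − x̄₂ = 35.0 − 9.7 = 25.3000; the interval is 25.3000 ± 1.8459 = (23.45, 27.15).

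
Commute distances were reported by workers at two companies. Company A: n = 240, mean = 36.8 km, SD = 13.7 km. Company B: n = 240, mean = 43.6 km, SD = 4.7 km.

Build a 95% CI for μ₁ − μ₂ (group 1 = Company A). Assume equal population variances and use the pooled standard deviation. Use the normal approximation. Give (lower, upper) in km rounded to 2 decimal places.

s_p = √[((n₁−1)s₁² + (n₂−1)s₂²)/(n₁+n₂−2)] = √[(239·13.7² + 239·4.7²)/478] = 10.2416.
SE = 10.2416·√(1/240 + 1/240) = 0.9349.
With z* = 1.960, margin = 1.960 × 0.9349 = 1.8324.
x̄₁ − x̄₂ = 36.8 − 43.6 = -6.8000; interval -6.8000 ± 1.8324 = (-8.63, -4.97).

(-8.63, -4.97)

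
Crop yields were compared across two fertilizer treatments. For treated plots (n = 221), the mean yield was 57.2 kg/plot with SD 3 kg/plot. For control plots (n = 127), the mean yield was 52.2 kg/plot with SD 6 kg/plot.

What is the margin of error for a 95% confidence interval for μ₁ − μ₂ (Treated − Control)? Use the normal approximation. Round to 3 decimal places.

Per-group SEs: s₁/√n₁ = 3/√221 = 0.2018, s₂/√n₂ = 6/√127 = 0.5324.
Unpooled SE of the difference: √(0.04072324 + 0.28344976) = 0.5694.
Margin of error = z* · SE = 1.960 × 0.5694 = 1.1160.

1.116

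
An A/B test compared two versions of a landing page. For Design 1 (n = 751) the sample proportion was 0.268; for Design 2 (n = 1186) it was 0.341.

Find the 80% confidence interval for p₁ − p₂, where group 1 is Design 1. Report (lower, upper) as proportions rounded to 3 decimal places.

SE₁ = √(p̂₁(1−p̂₁)/n₁) = √(0.2680·0.7320/751) = 0.01616; SE₂ = √(0.3410·0.6590/1186) = 0.01377.
Independent samples: SE of the difference = √(SE₁² + SE₂²) = √(0.0002611456 + 0.0001896129) = 0.02123.
z* for 80% confidence is 1.282, so the margin of error is 1.282 × 0.02123 = 0.02722.
Point estimate p̂₁ − p̂₂ = 0.2680 − 0.3410 = -0.0730.
-0.0730 ± 0.02722 → (-0.100, -0.046).

(-0.100, -0.046)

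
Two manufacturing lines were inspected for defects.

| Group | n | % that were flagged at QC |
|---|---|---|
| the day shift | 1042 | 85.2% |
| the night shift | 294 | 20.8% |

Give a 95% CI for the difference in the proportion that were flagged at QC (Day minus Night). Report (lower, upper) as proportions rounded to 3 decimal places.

Each SE is √(p̂(1−p̂)/n): √(0.8520·0.1480/1042) = 0.01100 and √(0.2080·0.7920/294) = 0.02367.
SE(p̂₁ − p̂₂) = √(SE₁² + SE₂²) = √(0.000121 + 0.0005602689) = 0.02610, since the two samples are independent.
At 95% confidence z* = 1.960; margin = 1.960 × 0.02610 = 0.05116.
The difference is 0.8520 − 0.2080 = 0.6440, so the interval is 0.6440 ± 0.05116 = (0.593, 0.695).

(0.593, 0.695)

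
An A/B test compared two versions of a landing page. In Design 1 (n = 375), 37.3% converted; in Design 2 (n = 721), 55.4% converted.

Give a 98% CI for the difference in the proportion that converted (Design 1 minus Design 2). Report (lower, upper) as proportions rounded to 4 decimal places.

SE₁ = √(p̂₁(1−p̂₁)/n₁) = √(0.3730·0.6270/375) = 0.02497; SE₂ = √(0.5540·0.4460/721) = 0.01851.
Independent samples: SE of the difference = √(SE₁² + SE₂²) = √(0.0006235009 + 0.0003426201) = 0.03108.
z* for 98% confidence is 2.326, so the margin of error is 2.326 × 0.03108 = 0.07229.
Point estimate p̂₁ − p̂₂ = 0.3730 − 0.5540 = -0.1810.
-0.1810 ± 0.07229 → (-0.2533, -0.1087).

(-0.2533, -0.1087)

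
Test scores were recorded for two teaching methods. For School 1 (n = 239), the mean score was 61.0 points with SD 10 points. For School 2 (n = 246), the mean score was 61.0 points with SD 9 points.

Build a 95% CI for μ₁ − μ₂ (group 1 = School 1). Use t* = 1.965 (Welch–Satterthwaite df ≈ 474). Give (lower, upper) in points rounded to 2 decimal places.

SE₁ = s₁/√n₁ = 10/√239 = 0.6468; SE₂ = 9/√246 = 0.5738.
Independent samples, unequal variances: SE_diff = √(SE₁² + SE₂²) = √(0.41835024 + 0.32924644) = 0.8646.
t* = 1.965, so margin of error = 1.965 × 0.8646 = 1.6989.
Difference in means = 61.0 − 61.0 = 0.0000.
0.0000 ± 1.6989 → (-1.70, 1.70).

(-1.70, 1.70)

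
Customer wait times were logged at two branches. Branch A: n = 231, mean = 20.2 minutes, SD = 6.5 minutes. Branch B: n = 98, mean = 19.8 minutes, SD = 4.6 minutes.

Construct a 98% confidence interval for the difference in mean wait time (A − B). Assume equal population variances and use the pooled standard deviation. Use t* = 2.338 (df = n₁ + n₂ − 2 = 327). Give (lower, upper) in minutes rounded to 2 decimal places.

(-1.29, 2.09)

s_p = √[((n₁−1)s₁² + (n₂−1)s₂²)/(n₁+n₂−2)] = √[(230·6.5² + 97·4.6²)/327] = 5.9995.
SE = 5.9995·√(1/231 + 1/98) = 0.7233.
With t* = 2.338, margin = 2.338 × 0.7233 = 1.6911.
x̄₁ − x̄₂ = 20.2 − 19.8 = 0.4000; interval 0.4000 ± 1.6911 = (-1.29, 2.09).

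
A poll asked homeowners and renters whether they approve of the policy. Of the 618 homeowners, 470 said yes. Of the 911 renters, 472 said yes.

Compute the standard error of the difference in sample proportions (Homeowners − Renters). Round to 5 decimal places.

Sample proportions: 470/618 = 0.7605, 472/911 = 0.5181.
Each SE is √(p̂(1−p̂)/n): √(0.7605·0.2395/618) = 0.01717 and √(0.5181·0.4819/911) = 0.01655.
SE(p̂₁ − p̂₂) = √(SE₁² + SE₂²) = √(0.0002948089 + 0.0002739025) = 0.02385, since the two samples are independent.

0.02385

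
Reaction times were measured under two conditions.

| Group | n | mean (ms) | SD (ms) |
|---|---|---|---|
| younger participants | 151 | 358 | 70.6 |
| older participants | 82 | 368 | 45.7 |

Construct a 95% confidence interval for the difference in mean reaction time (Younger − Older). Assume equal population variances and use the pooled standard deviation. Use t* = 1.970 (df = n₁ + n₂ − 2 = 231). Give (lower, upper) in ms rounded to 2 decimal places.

(-27.02, 7.02)

Pooled variance s_p² = [150·70.6² + 81·45.7²] / (151+82−2) = 3968.9251, so s_p = 62.9994.
SE_diff = s_p·√(1/n₁ + 1/n₂) = 62.9994·√(1/151 + 1/82) = 8.6421.
t* = 1.970; margin = 1.970 × 8.6421 = 17.0249.
Difference = 358 − 368 = -10.0000.
-10.0000 ± 17.0249 → (-27.02, 7.02).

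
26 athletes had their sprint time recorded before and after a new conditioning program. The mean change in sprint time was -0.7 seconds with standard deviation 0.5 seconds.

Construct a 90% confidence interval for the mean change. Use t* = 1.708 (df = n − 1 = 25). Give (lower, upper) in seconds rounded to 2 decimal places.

(-0.87, -0.53)

This is a matched-pairs design, so SE = s_d/√n = 0.5/√26 = 0.0981.
Margin = 1.708 × 0.0981 = 0.1676; the interval is -0.7 ± 0.1676 = (-0.87, -0.53).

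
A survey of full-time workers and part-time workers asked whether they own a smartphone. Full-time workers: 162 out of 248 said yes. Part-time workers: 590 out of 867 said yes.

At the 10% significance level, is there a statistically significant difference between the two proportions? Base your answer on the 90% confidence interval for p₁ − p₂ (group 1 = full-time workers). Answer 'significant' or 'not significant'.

Sample proportions: 162/248 = 0.6532, 590/867 = 0.6805.
Each SE is √(p̂(1−p̂)/n): √(0.6532·0.3468/248) = 0.03022 and √(0.6805·0.3195/867) = 0.01584.
SE(p̂₁ − p̂₂) = √(SE₁² + SE₂²) = √(0.0009132484 + 0.0002509056) = 0.03412, since the two samples are independent.
At 90% confidence z* = 1.645; margin = 1.645 × 0.03412 = 0.05613.
The difference is 0.6532 − 0.6805 = -0.0273, so the interval is -0.0273 ± 0.05613 = (-0.08343, 0.02883).
The interval (-0.08343, 0.02883) contains 0, so the difference is not significant.

not significant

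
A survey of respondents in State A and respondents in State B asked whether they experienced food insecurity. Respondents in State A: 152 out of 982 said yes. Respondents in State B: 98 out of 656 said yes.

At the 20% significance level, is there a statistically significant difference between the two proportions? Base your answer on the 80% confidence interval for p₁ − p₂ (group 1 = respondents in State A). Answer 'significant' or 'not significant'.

p̂₁ = 152/982 = 0.1548 and p̂₂ = 98/656 = 0.1494.
SE₁ = √(p̂₁(1−p̂₁)/n₁) = √(0.1548·0.8452/982) = 0.01154; SE₂ = √(0.1494·0.8506/656) = 0.01392.
Independent samples: SE of the difference = √(SE₁² + SE₂²) = √(0.0001331716 + 0.0001937664) = 0.01808.
z* for 80% confidence is 1.282, so the margin of error is 1.282 × 0.01808 = 0.02318.
Point estimate p̂₁ − p̂₂ = 0.1548 − 0.1494 = 0.0054.
0.0054 ± 0.02318 → (-0.01778, 0.02858).
The interval (-0.01778, 0.02858) contains 0, so the difference is not significant.

not significant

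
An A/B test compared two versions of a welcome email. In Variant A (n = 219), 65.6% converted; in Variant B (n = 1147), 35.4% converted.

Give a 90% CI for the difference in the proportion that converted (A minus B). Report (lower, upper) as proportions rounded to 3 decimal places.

Each SE is √(p̂(1−p̂)/n): √(0.6560·0.3440/219) = 0.03210 and √(0.3540·0.6460/1147) = 0.01412.
SE(p̂₁ − p̂₂) = √(SE₁² + SE₂²) = √(0.00103041 + 0.0001993744) = 0.03507, since the two samples are independent.
At 90% confidence z* = 1.645; margin = 1.645 × 0.03507 = 0.05769.
The difference is 0.6560 − 0.3540 = 0.3020, so the interval is 0.3020 ± 0.05769 = (0.244, 0.360).

(0.244, 0.360)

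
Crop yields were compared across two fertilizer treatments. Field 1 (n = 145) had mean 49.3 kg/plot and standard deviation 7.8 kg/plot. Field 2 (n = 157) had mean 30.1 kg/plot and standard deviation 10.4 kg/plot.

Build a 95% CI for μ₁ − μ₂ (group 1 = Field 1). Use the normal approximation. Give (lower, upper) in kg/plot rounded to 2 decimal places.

Per-group SEs: s₁/√n₁ = 7.8/√145 = 0.6478, s₂/√n₂ = 10.4/√157 = 0.8300.
Unpooled SE of the difference: √(0.41964484 + 0.6889) = 1.0529.
Margin of error = z* · SE = 1.960 × 1.0529 = 2.0637.
x̄₁ − x̄₂ = 49.3 − 30.1 = 19.2000.
CI: 19.2000 ± 2.0637 = (17.14, 21.26).

(17.14, 21.26)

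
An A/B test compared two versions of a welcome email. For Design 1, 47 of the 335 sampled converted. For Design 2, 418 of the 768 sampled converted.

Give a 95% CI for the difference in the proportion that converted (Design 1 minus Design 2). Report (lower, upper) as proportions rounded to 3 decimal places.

p̂₁ = 47/335 = 0.1403 and p̂₂ = 418/768 = 0.5443.
SE₁ = √(p̂₁(1−p̂₁)/n₁) = √(0.1403·0.8597/335) = 0.01897; SE₂ = √(0.5443·0.4557/768) = 0.01797.
Independent samples: SE of the difference = √(SE₁² + SE₂²) = √(0.0003598609 + 0.0003229209) = 0.02613.
z* for 95% confidence is 1.960, so the margin of error is 1.960 × 0.02613 = 0.05121.
Point estimate p̂₁ − p̂₂ = 0.1403 − 0.5443 = -0.4040.
-0.4040 ± 0.05121 → (-0.455, -0.353).

(-0.455, -0.353)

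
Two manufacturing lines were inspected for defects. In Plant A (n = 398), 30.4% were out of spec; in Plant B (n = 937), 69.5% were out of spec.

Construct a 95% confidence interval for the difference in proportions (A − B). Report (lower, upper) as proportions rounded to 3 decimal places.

SE₁ = √(p̂₁(1−p̂₁)/n₁) = √(0.3040·0.6960/398) = 0.02306; SE₂ = √(0.6950·0.3050/937) = 0.01504.
Independent samples: SE of the difference = √(SE₁² + SE₂²) = √(0.0005317636 + 0.0002262016) = 0.02753.
z* for 95% confidence is 1.960, so the margin of error is 1.960 × 0.02753 = 0.05396.
Point estimate p̂₁ − p̂₂ = 0.3040 − 0.6950 = -0.3910.
-0.3910 ± 0.05396 → (-0.445, -0.337).

(-0.445, -0.337)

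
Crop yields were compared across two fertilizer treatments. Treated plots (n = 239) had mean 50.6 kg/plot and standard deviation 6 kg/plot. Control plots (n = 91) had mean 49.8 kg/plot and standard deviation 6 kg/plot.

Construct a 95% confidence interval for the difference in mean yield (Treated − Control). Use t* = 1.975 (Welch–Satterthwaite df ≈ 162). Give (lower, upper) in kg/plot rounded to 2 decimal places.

Per-group SEs: s₁/√n₁ = 6/√239 = 0.3881, s₂/√n₂ = 6/√91 = 0.6290.
Unpooled SE of the difference: √(0.15062161 + 0.395641) = 0.7391.
Margin of error = t* · SE = 1.975 × 0.7391 = 1.4597.
x̄₁ − x̄₂ = 50.6 − 49.8 = 0.8000.
CI: 0.8000 ± 1.4597 = (-0.66, 2.26).

(-0.66, 2.26)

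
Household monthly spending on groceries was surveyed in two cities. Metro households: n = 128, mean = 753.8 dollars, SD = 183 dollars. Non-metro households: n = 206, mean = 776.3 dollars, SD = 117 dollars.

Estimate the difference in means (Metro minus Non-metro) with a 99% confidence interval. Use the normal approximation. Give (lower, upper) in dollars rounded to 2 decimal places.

(-69.16, 24.16)

Per-group SEs: s₁/√n₁ = 183/√128 = 16.1751, s₂/√n₂ = 117/√206 = 8.1518.
Unpooled SE of the difference: √(261.63386001 + 66.45184324) = 18.1131.
Margin of error = z* · SE = 2.576 × 18.1131 = 46.6593.
x̄₁ − x̄₂ = 753.8 − 776.3 = -22.5000.
CI: -22.5000 ± 46.6593 = (-69.16, 24.16).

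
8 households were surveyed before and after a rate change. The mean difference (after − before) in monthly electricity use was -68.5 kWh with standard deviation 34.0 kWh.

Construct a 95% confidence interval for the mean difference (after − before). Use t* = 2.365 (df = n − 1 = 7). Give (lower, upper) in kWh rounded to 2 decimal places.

(-96.93, -40.07)

This is a matched-pairs design, so SE = s_d/√n = 34.0/√8 = 12.0208.
Margin = 2.365 × 12.0208 = 28.4292; the interval is -68.5 ± 28.4292 = (-96.93, -40.07).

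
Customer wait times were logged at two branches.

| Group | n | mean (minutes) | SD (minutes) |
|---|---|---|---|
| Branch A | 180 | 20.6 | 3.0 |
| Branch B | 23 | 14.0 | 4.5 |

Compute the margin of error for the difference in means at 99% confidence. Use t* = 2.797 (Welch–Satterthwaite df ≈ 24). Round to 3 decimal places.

2.698

SE₁ = s₁/√n₁ = 3.0/√180 = 0.2236; SE₂ = 4.5/√23 = 0.9383.
Independent samples, unequal variances: SE_diff = √(SE₁² + SE₂²) = √(0.04999696 + 0.88040689) = 0.9646.
t* = 2.797, so margin of error = 2.797 × 0.9646 = 2.6980.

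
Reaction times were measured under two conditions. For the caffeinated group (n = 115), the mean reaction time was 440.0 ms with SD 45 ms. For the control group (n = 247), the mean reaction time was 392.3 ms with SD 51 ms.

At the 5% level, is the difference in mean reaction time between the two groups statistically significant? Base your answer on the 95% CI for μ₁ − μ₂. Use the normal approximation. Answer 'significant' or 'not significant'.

significant

Standard errors of each mean: 45/√115 = 4.1963 and 51/√247 = 3.2451.
SE(x̄₁ − x̄₂) = √(4.1963² + 3.2451²) = 5.3047 for independent samples with unequal variances.
With z* = 1.960, the margin is 1.960 × 5.3047 = 10.3972.
x̄₁ − x̄₂ = 440.0 − 392.3 = 47.7000; the interval is 47.7000 ± 10.3972 = (37.3028, 58.0972).
The interval (37.3028, 58.0972) does not contain 0, so the difference is significant.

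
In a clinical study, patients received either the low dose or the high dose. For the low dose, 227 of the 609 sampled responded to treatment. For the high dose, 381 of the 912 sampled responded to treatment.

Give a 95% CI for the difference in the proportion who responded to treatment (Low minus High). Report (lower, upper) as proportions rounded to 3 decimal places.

(-0.095, 0.005)

First, p̂₁ = 227/609 = 0.3727; p̂₂ = 381/912 = 0.4178.
The two standard errors are √(0.3727×0.6273/609) = 0.01959 and √(0.4178×0.5822/912) = 0.01633.
Because the samples are independent, SE_diff = √(0.01959² + 0.01633²) = 0.02550.
Using z* = 1.960 for 95%, ME = 1.960 × 0.02550 = 0.04998.
p̂₁ − p̂₂ = -0.0451; interval -0.0451 ± 0.04998 gives (-0.095, 0.005).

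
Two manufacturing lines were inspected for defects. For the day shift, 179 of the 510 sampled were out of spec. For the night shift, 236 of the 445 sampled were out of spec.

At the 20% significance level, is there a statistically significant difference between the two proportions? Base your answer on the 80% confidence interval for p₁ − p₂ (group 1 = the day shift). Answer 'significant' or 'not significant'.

Sample proportions: 179/510 = 0.3510, 236/445 = 0.5303.
Each SE is √(p̂(1−p̂)/n): √(0.3510·0.6490/510) = 0.02113 and √(0.5303·0.4697/445) = 0.02366.
SE(p̂₁ − p̂₂) = √(SE₁² + SE₂²) = √(0.0004464769 + 0.0005597956) = 0.03172, since the two samples are independent.
At 80% confidence z* = 1.282; margin = 1.282 × 0.03172 = 0.04067.
The difference is 0.3510 − 0.5303 = -0.1793, so the interval is -0.1793 ± 0.04067 = (-0.21997, -0.13863).
The interval (-0.21997, -0.13863) does not contain 0, so the difference is significant.

significant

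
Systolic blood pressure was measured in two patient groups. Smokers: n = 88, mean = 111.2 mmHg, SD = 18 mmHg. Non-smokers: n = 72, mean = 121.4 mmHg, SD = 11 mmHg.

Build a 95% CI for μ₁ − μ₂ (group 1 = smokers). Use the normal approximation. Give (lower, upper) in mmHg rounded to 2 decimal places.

(-14.74, -5.66)

SE₁ = s₁/√n₁ = 18/√88 = 1.9188; SE₂ = 11/√72 = 1.2964.
Independent samples, unequal variances: SE_diff = √(SE₁² + SE₂²) = √(3.68179344 + 1.68065296) = 2.3157.
z* = 1.960, so margin of error = 1.960 × 2.3157 = 4.5388.
Difference in means = 111.2 − 121.4 = -10.2000.
-10.2000 ± 4.5388 → (-14.74, -5.66).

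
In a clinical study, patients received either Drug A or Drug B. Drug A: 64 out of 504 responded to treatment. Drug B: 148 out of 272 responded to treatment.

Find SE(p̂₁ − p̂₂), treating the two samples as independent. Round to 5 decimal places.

0.03364

First, p̂₁ = 64/504 = 0.1270; p̂₂ = 148/272 = 0.5441.
The two standard errors are √(0.1270×0.8730/504) = 0.01483 and √(0.5441×0.4559/272) = 0.03020.
Because the samples are independent, SE_diff = √(0.01483² + 0.03020²) = 0.03364.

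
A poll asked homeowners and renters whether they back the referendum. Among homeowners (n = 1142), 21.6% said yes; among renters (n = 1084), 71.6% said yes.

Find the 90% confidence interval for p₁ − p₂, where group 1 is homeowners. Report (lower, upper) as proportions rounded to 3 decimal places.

SE₁ = √(p̂₁(1−p̂₁)/n₁) = √(0.2160·0.7840/1142) = 0.01218; SE₂ = √(0.7160·0.2840/1084) = 0.01370.
Independent samples: SE of the difference = √(SE₁² + SE₂²) = √(0.0001483524 + 0.00018769) = 0.01833.
z* for 90% confidence is 1.645, so the margin of error is 1.645 × 0.01833 = 0.03015.
Point estimate p̂₁ − p̂₂ = 0.2160 − 0.7160 = -0.5000.
-0.5000 ± 0.03015 → (-0.530, -0.470).

(-0.530, -0.470)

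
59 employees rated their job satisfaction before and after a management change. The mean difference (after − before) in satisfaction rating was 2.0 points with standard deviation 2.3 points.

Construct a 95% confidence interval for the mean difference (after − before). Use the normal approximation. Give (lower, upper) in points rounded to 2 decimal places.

(1.41, 2.59)

Paired design: SE = s_d/√n = 2.3/√59 = 0.2994.
z* = 1.960; margin of error = 1.960 × 0.2994 = 0.5868.
2.0 ± 0.5868 → (1.41, 2.59).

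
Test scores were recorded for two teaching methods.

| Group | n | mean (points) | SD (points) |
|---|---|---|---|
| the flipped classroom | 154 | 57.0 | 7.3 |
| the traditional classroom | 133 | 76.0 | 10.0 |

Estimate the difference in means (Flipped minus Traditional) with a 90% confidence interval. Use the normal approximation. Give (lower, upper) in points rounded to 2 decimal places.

(-20.72, -17.28)

SE₁ = s₁/√n₁ = 7.3/√154 = 0.5883; SE₂ = 10.0/√133 = 0.8671.
Independent samples, unequal variances: SE_diff = √(SE₁² + SE₂²) = √(0.34609689 + 0.75186241) = 1.0478.
z* = 1.645, so margin of error = 1.645 × 1.0478 = 1.7236.
Difference in means = 57.0 − 76.0 = -19.0000.
-19.0000 ± 1.7236 → (-20.72, -17.28).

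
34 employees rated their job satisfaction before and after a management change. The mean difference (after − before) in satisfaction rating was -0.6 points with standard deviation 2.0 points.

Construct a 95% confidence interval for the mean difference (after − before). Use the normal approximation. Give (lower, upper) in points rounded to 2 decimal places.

(-1.27, 0.07)

Paired design: SE = s_d/√n = 2.0/√34 = 0.3430.
z* = 1.960; margin of error = 1.960 × 0.3430 = 0.6723.
-0.6 ± 0.6723 → (-1.27, 0.07).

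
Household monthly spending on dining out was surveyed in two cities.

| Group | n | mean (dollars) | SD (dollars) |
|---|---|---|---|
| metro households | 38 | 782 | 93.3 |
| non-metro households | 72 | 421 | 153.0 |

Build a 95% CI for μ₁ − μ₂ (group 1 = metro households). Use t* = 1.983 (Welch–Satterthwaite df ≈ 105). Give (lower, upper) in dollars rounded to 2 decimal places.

(314.32, 407.68)

Per-group SEs: s₁/√n₁ = 93.3/√38 = 15.1353, s₂/√n₂ = 153.0/√72 = 18.0312.
Unpooled SE of the difference: √(229.07730609 + 325.12417344) = 23.5415.
Margin of error = t* · SE = 1.983 × 23.5415 = 46.6828.
x̄₁ − x̄₂ = 782 − 421 = 361.0000.
CI: 361.0000 ± 46.6828 = (314.32, 407.68).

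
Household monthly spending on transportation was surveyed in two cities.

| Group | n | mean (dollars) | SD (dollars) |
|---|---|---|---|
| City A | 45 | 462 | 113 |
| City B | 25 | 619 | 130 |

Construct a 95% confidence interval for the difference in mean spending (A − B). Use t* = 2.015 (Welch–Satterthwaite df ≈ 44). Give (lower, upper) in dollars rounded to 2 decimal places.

(-219.42, -94.58)

SE₁ = s₁/√n₁ = 113/√45 = 16.8450; SE₂ = 130/√25 = 26.0000.
Independent samples, unequal variances: SE_diff = √(SE₁² + SE₂²) = √(283.754025 + 676.0) = 30.9799.
t* = 2.015, so margin of error = 2.015 × 30.9799 = 62.4245.
Difference in means = 462 − 619 = -157.0000.
-157.0000 ± 62.4245 → (-219.42, -94.58).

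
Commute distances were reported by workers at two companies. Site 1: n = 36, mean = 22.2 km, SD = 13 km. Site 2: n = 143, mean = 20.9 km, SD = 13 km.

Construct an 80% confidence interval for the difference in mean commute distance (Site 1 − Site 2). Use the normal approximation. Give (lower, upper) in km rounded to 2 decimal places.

Per-group SEs: s₁/√n₁ = 13/√36 = 2.1667, s₂/√n₂ = 13/√143 = 1.0871.
Unpooled SE of the difference: √(4.69458889 + 1.18178641) = 2.4241.
Margin of error = z* · SE = 1.282 × 2.4241 = 3.1077.
x̄₁ − x̄₂ = 22.2 − 20.9 = 1.3000.
CI: 1.3000 ± 3.1077 = (-1.81, 4.41).

(-1.81, 4.41)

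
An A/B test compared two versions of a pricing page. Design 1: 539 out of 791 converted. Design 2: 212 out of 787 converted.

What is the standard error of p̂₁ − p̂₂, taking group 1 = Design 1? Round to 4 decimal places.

First, p̂₁ = 539/791 = 0.6814; p̂₂ = 212/787 = 0.2694.
The two standard errors are √(0.6814×0.3186/791) = 0.01657 and √(0.2694×0.7306/787) = 0.01581.
Because the samples are independent, SE_diff = √(0.01657² + 0.01581²) = 0.02290.

0.0229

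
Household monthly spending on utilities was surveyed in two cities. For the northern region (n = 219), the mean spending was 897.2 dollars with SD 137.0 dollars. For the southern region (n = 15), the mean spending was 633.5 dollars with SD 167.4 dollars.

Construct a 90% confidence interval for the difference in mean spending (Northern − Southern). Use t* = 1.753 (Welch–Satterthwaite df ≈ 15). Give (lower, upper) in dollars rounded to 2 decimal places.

(186.21, 341.19)

Standard errors of each mean: 137.0/√219 = 9.2576 and 167.4/√15 = 43.2225.
SE(x̄₁ − x̄₂) = √(9.2576² + 43.2225²) = 44.2028 for independent samples with unequal variances.
With t* = 1.753, the margin is 1.753 × 44.2028 = 77.4875.
x̄₁ − x̄₂ = 897.2 − 633.5 = 263.7000; the interval is 263.7000 ± 77.4875 = (186.21, 341.19).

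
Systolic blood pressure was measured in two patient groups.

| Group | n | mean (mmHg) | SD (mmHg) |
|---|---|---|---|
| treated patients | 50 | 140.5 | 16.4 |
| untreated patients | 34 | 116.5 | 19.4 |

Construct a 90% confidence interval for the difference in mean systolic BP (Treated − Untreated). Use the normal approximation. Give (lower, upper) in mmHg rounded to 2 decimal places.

(17.33, 30.67)

Per-group SEs: s₁/√n₁ = 16.4/√50 = 2.3193, s₂/√n₂ = 19.4/√34 = 3.3271.
Unpooled SE of the difference: √(5.37915249 + 11.06959441) = 4.0557.
Margin of error = z* · SE = 1.645 × 4.0557 = 6.6716.
x̄₁ − x̄₂ = 140.5 − 116.5 = 24.0000.
CI: 24.0000 ± 6.6716 = (17.33, 30.67).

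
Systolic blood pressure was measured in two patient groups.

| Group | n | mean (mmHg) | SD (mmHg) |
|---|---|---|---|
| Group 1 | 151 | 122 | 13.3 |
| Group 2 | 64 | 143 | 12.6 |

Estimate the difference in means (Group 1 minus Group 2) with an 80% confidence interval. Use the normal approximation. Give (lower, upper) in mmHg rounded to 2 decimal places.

(-23.45, -18.55)

Standard errors of each mean: 13.3/√151 = 1.0823 and 12.6/√64 = 1.5750.
SE(x̄₁ − x̄₂) = √(1.0823² + 1.5750²) = 1.9110 for independent samples with unequal variances.
With z* = 1.282, the margin is 1.282 × 1.9110 = 2.4499.
x̄₁ − x̄₂ = 122 − 143 = -21.0000; the interval is -21.0000 ± 2.4499 = (-23.45, -18.55).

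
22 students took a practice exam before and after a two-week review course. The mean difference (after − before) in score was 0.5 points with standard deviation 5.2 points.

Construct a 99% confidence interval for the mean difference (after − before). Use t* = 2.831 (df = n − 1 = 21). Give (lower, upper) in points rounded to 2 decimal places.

This is a matched-pairs design, so SE = s_d/√n = 5.2/√22 = 1.1086.
Margin = 2.831 × 1.1086 = 3.1384; the interval is 0.5 ± 3.1384 = (-2.64, 3.64).

(-2.64, 3.64)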